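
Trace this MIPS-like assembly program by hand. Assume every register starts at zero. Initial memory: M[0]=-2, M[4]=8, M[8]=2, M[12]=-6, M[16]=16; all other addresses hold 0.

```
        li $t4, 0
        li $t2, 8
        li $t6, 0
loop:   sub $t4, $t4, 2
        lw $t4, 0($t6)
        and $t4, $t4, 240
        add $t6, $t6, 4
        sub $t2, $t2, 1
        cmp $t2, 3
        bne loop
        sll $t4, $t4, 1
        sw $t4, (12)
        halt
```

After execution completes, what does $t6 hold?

20

$t4=0
$t2=8
$t6=0
$t4=0-2=-2
$t4=M[0]=-2
$t4=(-2)&240=240
$t6=0+4=4
$t2=8-1=7
cmp $t2, 3  (cmp 7,3)
bne loop: taken
$t4=240-2=238
$t4=M[4]=8
$t4=8&240=0
$t6=4+4=8
$t2=7-1=6
cmp $t2, 3  (cmp 6,3)
bne loop: taken
$t4=0-2=-2
$t4=M[8]=2
$t4=2&240=0
$t6=8+4=12
$t2=6-1=5
cmp $t2, 3  (cmp 5,3)
bne loop: taken
$t4=0-2=-2
$t4=M[12]=-6
$t4=(-6)&240=240
$t6=12+4=16
$t2=5-1=4
cmp $t2, 3  (cmp 4,3)
bne loop: taken
$t4=240-2=238
$t4=M[16]=16
$t4=16&240=16
$t6=16+4=20
$t2=4-1=3
cmp $t2, 3  (cmp 3,3)
bne loop: not taken
$t4=16<<1=32
sw $t4, (12) → M[12]=32
halt.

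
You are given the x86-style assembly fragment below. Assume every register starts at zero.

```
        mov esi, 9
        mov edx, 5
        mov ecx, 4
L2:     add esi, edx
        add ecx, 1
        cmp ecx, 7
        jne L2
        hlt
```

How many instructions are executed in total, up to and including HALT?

esi=9
edx=5
ecx=4
esi=9+5=14
ecx=4+1=5
cmp ecx, 7  (cmp 5,7)
jne L2: taken
esi=14+5=19
ecx=5+1=6
cmp ecx, 7  (cmp 6,7)
jne L2: taken
esi=19+5=24
ecx=6+1=7
cmp ecx, 7  (cmp 7,7)
jne L2: not taken
halt.
Total executed instructions: 16.

16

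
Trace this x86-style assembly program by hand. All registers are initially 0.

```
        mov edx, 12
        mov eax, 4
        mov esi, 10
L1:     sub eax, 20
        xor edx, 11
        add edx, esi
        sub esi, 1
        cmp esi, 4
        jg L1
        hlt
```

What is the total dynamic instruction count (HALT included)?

40

edx=12
eax=4
esi=10
eax=4-20=-16
edx=12^11=7
edx=7+10=17
esi=10-1=9
cmp esi, 4  (cmp 9,4)
jg L1: taken
eax=(-16)-20=-36
edx=17^11=26
edx=26+9=35
esi=9-1=8
cmp esi, 4  (cmp 8,4)
jg L1: taken
eax=(-36)-20=-56
edx=35^11=40
edx=40+8=48
esi=8-1=7
cmp esi, 4  (cmp 7,4)
jg L1: taken
eax=(-56)-20=-76
edx=48^11=59
edx=59+7=66
esi=7-1=6
cmp esi, 4  (cmp 6,4)
jg L1: taken
eax=(-76)-20=-96
edx=66^11=73
edx=73+6=79
esi=6-1=5
cmp esi, 4  (cmp 5,4)
jg L1: taken
eax=(-96)-20=-116
edx=79^11=68
edx=68+5=73
esi=5-1=4
cmp esi, 4  (cmp 4,4)
jg L1: not taken
halt.
Total executed instructions: 40.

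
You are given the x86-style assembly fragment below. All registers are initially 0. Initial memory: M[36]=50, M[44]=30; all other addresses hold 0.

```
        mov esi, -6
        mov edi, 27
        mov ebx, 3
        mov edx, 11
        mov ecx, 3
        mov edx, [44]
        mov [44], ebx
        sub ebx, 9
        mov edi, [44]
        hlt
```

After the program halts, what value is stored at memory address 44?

mov esi, -6 → esi=-6
mov edi, 27 → edi=27
mov ebx, 3 → ebx=3
mov edx, 11 → edx=11
mov ecx, 3 → ecx=3
mov edx, [44] → edx=M[44]=30
mov [44], ebx → M[44]=3
sub ebx, 9 → ebx=3-9=-6
mov edi, [44] → edi=M[44]=3
halt.

3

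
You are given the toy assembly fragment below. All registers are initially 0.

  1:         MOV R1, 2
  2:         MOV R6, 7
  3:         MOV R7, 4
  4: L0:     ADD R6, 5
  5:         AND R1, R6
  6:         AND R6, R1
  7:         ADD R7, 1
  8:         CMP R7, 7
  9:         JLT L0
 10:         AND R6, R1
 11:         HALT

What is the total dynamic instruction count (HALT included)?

23

MOV R1, 2 → R1=2
MOV R6, 7 → R6=7
MOV R7, 4 → R7=4
ADD R6, 5 → R6=7+5=12
AND R1, R6 → R1=2&12=0
AND R6, R1 → R6=12&0=0
ADD R7, 1 → R7=4+1=5
CMP R7, 7  (cmp 5,7)
JLT L0: taken
ADD R6, 5 → R6=0+5=5
AND R1, R6 → R1=0&5=0
AND R6, R1 → R6=5&0=0
ADD R7, 1 → R7=5+1=6
CMP R7, 7  (cmp 6,7)
JLT L0: taken
ADD R6, 5 → R6=0+5=5
AND R1, R6 → R1=0&5=0
AND R6, R1 → R6=5&0=0
ADD R7, 1 → R7=6+1=7
CMP R7, 7  (cmp 7,7)
JLT L0: not taken
AND R6, R1 → R6=0&0=0
halt.
Total executed instructions: 23.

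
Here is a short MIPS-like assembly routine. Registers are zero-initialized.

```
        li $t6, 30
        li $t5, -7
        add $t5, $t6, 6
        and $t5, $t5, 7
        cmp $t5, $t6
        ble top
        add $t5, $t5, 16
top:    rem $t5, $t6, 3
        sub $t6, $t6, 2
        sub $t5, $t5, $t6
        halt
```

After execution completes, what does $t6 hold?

$t6=30
$t5=-7
$t5=30+6=36
$t5=36&7=4
cmp $t5, $t6  (cmp 4,30)
ble top: taken
$t5=30%3=0
$t6=30-2=28
$t5=0-28=-28
halt.

28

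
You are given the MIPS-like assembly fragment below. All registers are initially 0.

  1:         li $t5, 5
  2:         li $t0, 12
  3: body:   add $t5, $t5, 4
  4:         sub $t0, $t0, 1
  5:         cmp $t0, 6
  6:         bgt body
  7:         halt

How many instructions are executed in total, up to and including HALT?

after li $t5, 5: $t5=5
after li $t0, 12: $t0=12
after add $t5, $t5, 4: $t5=5+4=9
after sub $t0, $t0, 1: $t0=12-1=11
cmp $t0, 6  (cmp 11,6)
bgt body: taken
after add $t5, $t5, 4: $t5=9+4=13
after sub $t0, $t0, 1: $t0=11-1=10
cmp $t0, 6  (cmp 10,6)
bgt body: taken
after add $t5, $t5, 4: $t5=13+4=17
after sub $t0, $t0, 1: $t0=10-1=9
cmp $t0, 6  (cmp 9,6)
bgt body: taken
after add $t5, $t5, 4: $t5=17+4=21
after sub $t0, $t0, 1: $t0=9-1=8
cmp $t0, 6  (cmp 8,6)
bgt body: taken
after add $t5, $t5, 4: $t5=21+4=25
after sub $t0, $t0, 1: $t0=8-1=7
cmp $t0, 6  (cmp 7,6)
bgt body: taken
after add $t5, $t5, 4: $t5=25+4=29
after sub $t0, $t0, 1: $t0=7-1=6
cmp $t0, 6  (cmp 6,6)
bgt body: not taken
halt.
Total executed instructions: 27.

27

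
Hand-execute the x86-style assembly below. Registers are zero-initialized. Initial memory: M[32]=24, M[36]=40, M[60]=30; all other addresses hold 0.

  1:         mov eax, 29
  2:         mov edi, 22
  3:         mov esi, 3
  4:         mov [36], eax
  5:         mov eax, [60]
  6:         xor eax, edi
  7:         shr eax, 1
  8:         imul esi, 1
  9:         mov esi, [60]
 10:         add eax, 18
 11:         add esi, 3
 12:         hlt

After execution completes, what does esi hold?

33

mov eax, 29 → eax=29
mov edi, 22 → edi=22
mov esi, 3 → esi=3
mov [36], eax → M[36]=29
mov eax, [60] → eax=M[60]=30
xor eax, edi → eax=30^22=8
shr eax, 1 → eax=8>>1=4
imul esi, 1 → esi=3*1=3
mov esi, [60] → esi=M[60]=30
add eax, 18 → eax=4+18=22
add esi, 3 → esi=30+3=33
halt.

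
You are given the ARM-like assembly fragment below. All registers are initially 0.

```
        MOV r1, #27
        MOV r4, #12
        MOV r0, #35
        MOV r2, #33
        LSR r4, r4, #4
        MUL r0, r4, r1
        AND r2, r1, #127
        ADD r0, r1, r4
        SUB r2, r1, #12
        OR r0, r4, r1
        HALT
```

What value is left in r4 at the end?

MOV r1, #27 → r1=27
MOV r4, #12 → r4=12
MOV r0, #35 → r0=35
MOV r2, #33 → r2=33
LSR r4, r4, #4 → r4=12>>4=0
MUL r0, r4, r1 → r0=0*27=0
AND r2, r1, #127 → r2=27&127=27
ADD r0, r1, r4 → r0=27+0=27
SUB r2, r1, #12 → r2=27-12=15
OR r0, r4, r1 → r0=0|27=27
halt.

0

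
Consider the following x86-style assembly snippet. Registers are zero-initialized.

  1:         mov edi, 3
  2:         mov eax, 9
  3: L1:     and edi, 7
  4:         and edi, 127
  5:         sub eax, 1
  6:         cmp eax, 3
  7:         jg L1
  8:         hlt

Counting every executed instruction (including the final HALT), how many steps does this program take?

33

edi=3
eax=9
edi=3&7=3
edi=3&127=3
eax=9-1=8
cmp eax, 3  (cmp 8,3)
jg L1: taken
edi=3&7=3
edi=3&127=3
eax=8-1=7
cmp eax, 3  (cmp 7,3)
jg L1: taken
edi=3&7=3
edi=3&127=3
eax=7-1=6
cmp eax, 3  (cmp 6,3)
jg L1: taken
edi=3&7=3
edi=3&127=3
eax=6-1=5
cmp eax, 3  (cmp 5,3)
jg L1: taken
edi=3&7=3
edi=3&127=3
eax=5-1=4
cmp eax, 3  (cmp 4,3)
jg L1: taken
edi=3&7=3
edi=3&127=3
eax=4-1=3
cmp eax, 3  (cmp 3,3)
jg L1: not taken
halt.
Total executed instructions: 33.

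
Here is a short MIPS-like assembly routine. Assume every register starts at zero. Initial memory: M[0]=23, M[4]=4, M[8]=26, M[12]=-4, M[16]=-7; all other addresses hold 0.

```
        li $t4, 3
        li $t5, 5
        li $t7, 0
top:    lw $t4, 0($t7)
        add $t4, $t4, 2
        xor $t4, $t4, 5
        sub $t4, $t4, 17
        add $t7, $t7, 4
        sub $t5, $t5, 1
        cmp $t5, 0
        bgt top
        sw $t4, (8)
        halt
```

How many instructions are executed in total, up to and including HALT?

45

li $t4, 3 → $t4=3
li $t5, 5 → $t5=5
li $t7, 0 → $t7=0
lw $t4, 0($t7) → $t4=M[0]=23
add $t4, $t4, 2 → $t4=23+2=25
xor $t4, $t4, 5 → $t4=25^5=28
sub $t4, $t4, 17 → $t4=28-17=11
add $t7, $t7, 4 → $t7=0+4=4
sub $t5, $t5, 1 → $t5=5-1=4
cmp $t5, 0  (cmp 4,0)
bgt top: taken
lw $t4, 0($t7) → $t4=M[4]=4
add $t4, $t4, 2 → $t4=4+2=6
xor $t4, $t4, 5 → $t4=6^5=3
sub $t4, $t4, 17 → $t4=3-17=-14
add $t7, $t7, 4 → $t7=4+4=8
sub $t5, $t5, 1 → $t5=4-1=3
cmp $t5, 0  (cmp 3,0)
bgt top: taken
lw $t4, 0($t7) → $t4=M[8]=26
add $t4, $t4, 2 → $t4=26+2=28
xor $t4, $t4, 5 → $t4=28^5=25
sub $t4, $t4, 17 → $t4=25-17=8
add $t7, $t7, 4 → $t7=8+4=12
sub $t5, $t5, 1 → $t5=3-1=2
cmp $t5, 0  (cmp 2,0)
bgt top: taken
lw $t4, 0($t7) → $t4=M[12]=-4
add $t4, $t4, 2 → $t4=(-4)+2=-2
xor $t4, $t4, 5 → $t4=(-2)^5=-5
sub $t4, $t4, 17 → $t4=(-5)-17=-22
add $t7, $t7, 4 → $t7=12+4=16
sub $t5, $t5, 1 → $t5=2-1=1
cmp $t5, 0  (cmp 1,0)
bgt top: taken
lw $t4, 0($t7) → $t4=M[16]=-7
add $t4, $t4, 2 → $t4=(-7)+2=-5
xor $t4, $t4, 5 → $t4=(-5)^5=-2
sub $t4, $t4, 17 → $t4=(-2)-17=-19
add $t7, $t7, 4 → $t7=16+4=20
sub $t5, $t5, 1 → $t5=1-1=0
cmp $t5, 0  (cmp 0,0)
bgt top: not taken
sw $t4, (8) → M[8]=-19
halt.
Total executed instructions: 45.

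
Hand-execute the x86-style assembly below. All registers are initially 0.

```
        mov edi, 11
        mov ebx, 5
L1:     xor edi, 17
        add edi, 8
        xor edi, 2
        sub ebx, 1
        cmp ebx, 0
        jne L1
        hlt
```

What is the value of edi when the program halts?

after mov edi, 11: edi=11
after mov ebx, 5: ebx=5
after xor edi, 17: edi=11^17=26
after add edi, 8: edi=26+8=34
after xor edi, 2: edi=34^2=32
after sub ebx, 1: ebx=5-1=4
cmp ebx, 0  (cmp 4,0)
jne L1: taken
after xor edi, 17: edi=32^17=49
after add edi, 8: edi=49+8=57
after xor edi, 2: edi=57^2=59
after sub ebx, 1: ebx=4-1=3
cmp ebx, 0  (cmp 3,0)
jne L1: taken
after xor edi, 17: edi=59^17=42
after add edi, 8: edi=42+8=50
after xor edi, 2: edi=50^2=48
after sub ebx, 1: ebx=3-1=2
cmp ebx, 0  (cmp 2,0)
jne L1: taken
after xor edi, 17: edi=48^17=33
after add edi, 8: edi=33+8=41
after xor edi, 2: edi=41^2=43
after sub ebx, 1: ebx=2-1=1
cmp ebx, 0  (cmp 1,0)
jne L1: taken
after xor edi, 17: edi=43^17=58
after add edi, 8: edi=58+8=66
after xor edi, 2: edi=66^2=64
after sub ebx, 1: ebx=1-1=0
cmp ebx, 0  (cmp 0,0)
jne L1: not taken
halt.

64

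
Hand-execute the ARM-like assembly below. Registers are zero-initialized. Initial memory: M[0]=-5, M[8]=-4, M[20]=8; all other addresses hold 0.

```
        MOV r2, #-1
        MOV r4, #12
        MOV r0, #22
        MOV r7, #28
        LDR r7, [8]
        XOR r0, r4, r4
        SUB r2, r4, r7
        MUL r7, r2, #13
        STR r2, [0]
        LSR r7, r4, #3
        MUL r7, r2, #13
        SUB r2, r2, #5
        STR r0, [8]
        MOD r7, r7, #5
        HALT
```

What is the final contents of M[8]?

0

after MOV r2, #-1: r2=-1
after MOV r4, #12: r4=12
after MOV r0, #22: r0=22
after MOV r7, #28: r7=28
after LDR r7, [8]: r7=M[8]=-4
after XOR r0, r4, r4: r0=12^12=0
after SUB r2, r4, r7: r2=12-(-4)=16
after MUL r7, r2, #13: r7=16*13=208
STR r2, [0] → M[0]=16
after LSR r7, r4, #3: r7=12>>3=1
after MUL r7, r2, #13: r7=16*13=208
after SUB r2, r2, #5: r2=16-5=11
STR r0, [8] → M[8]=0
after MOD r7, r7, #5: r7=208%5=3
halt.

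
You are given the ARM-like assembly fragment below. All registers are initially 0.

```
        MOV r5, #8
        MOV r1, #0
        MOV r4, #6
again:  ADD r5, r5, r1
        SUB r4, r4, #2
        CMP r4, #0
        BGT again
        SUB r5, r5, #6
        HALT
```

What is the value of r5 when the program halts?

after MOV r5, #8: r5=8
after MOV r1, #0: r1=0
after MOV r4, #6: r4=6
after ADD r5, r5, r1: r5=8+0=8
after SUB r4, r4, #2: r4=6-2=4
CMP r4, #0  (cmp 4,0)
BGT again: taken
after ADD r5, r5, r1: r5=8+0=8
after SUB r4, r4, #2: r4=4-2=2
CMP r4, #0  (cmp 2,0)
BGT again: taken
after ADD r5, r5, r1: r5=8+0=8
after SUB r4, r4, #2: r4=2-2=0
CMP r4, #0  (cmp 0,0)
BGT again: not taken
after SUB r5, r5, #6: r5=8-6=2
halt.

2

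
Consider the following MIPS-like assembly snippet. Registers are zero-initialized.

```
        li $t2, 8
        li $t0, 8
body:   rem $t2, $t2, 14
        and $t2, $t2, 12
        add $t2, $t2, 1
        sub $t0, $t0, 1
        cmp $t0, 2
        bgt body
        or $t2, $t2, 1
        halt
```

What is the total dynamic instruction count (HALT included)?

$t2=8
$t0=8
$t2=8%14=8
$t2=8&12=8
$t2=8+1=9
$t0=8-1=7
cmp $t0, 2  (cmp 7,2)
bgt body: taken
$t2=9%14=9
$t2=9&12=8
$t2=8+1=9
$t0=7-1=6
cmp $t0, 2  (cmp 6,2)
bgt body: taken
$t2=9%14=9
$t2=9&12=8
$t2=8+1=9
$t0=6-1=5
cmp $t0, 2  (cmp 5,2)
bgt body: taken
$t2=9%14=9
$t2=9&12=8
$t2=8+1=9
$t0=5-1=4
cmp $t0, 2  (cmp 4,2)
bgt body: taken
$t2=9%14=9
$t2=9&12=8
$t2=8+1=9
$t0=4-1=3
cmp $t0, 2  (cmp 3,2)
bgt body: taken
$t2=9%14=9
$t2=9&12=8
$t2=8+1=9
$t0=3-1=2
cmp $t0, 2  (cmp 2,2)
bgt body: not taken
$t2=9|1=9
halt.
Total executed instructions: 40.

40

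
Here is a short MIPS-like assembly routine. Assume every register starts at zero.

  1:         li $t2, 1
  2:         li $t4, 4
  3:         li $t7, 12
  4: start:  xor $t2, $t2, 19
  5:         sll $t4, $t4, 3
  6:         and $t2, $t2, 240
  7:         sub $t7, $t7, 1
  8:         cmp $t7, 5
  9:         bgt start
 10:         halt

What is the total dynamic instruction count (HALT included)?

after li $t2, 1: $t2=1
after li $t4, 4: $t4=4
after li $t7, 12: $t7=12
after xor $t2, $t2, 19: $t2=1^19=18
after sll $t4, $t4, 3: $t4=4<<3=32
after and $t2, $t2, 240: $t2=18&240=16
after sub $t7, $t7, 1: $t7=12-1=11
cmp $t7, 5  (cmp 11,5)
bgt start: taken
after xor $t2, $t2, 19: $t2=16^19=3
after sll $t4, $t4, 3: $t4=32<<3=256
after and $t2, $t2, 240: $t2=3&240=0
after sub $t7, $t7, 1: $t7=11-1=10
cmp $t7, 5  (cmp 10,5)
bgt start: taken
after xor $t2, $t2, 19: $t2=0^19=19
after sll $t4, $t4, 3: $t4=256<<3=2048
after and $t2, $t2, 240: $t2=19&240=16
after sub $t7, $t7, 1: $t7=10-1=9
cmp $t7, 5  (cmp 9,5)
bgt start: taken
after xor $t2, $t2, 19: $t2=16^19=3
after sll $t4, $t4, 3: $t4=2048<<3=16384
after and $t2, $t2, 240: $t2=3&240=0
after sub $t7, $t7, 1: $t7=9-1=8
cmp $t7, 5  (cmp 8,5)
bgt start: taken
after xor $t2, $t2, 19: $t2=0^19=19
after sll $t4, $t4, 3: $t4=16384<<3=131072
after and $t2, $t2, 240: $t2=19&240=16
after sub $t7, $t7, 1: $t7=8-1=7
cmp $t7, 5  (cmp 7,5)
bgt start: taken
after xor $t2, $t2, 19: $t2=16^19=3
after sll $t4, $t4, 3: $t4=131072<<3=1048576
after and $t2, $t2, 240: $t2=3&240=0
after sub $t7, $t7, 1: $t7=7-1=6
cmp $t7, 5  (cmp 6,5)
bgt start: taken
after xor $t2, $t2, 19: $t2=0^19=19
after sll $t4, $t4, 3: $t4=1048576<<3=8388608
after and $t2, $t2, 240: $t2=19&240=16
after sub $t7, $t7, 1: $t7=6-1=5
cmp $t7, 5  (cmp 5,5)
bgt start: not taken
halt.
Total executed instructions: 46.

46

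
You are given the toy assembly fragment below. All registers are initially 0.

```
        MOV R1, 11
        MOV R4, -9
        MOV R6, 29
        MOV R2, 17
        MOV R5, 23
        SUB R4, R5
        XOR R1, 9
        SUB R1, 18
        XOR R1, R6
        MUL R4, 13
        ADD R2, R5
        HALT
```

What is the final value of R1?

after MOV R1, 11: R1=11
after MOV R4, -9: R4=-9
after MOV R6, 29: R6=29
after MOV R2, 17: R2=17
after MOV R5, 23: R5=23
after SUB R4, R5: R4=(-9)-23=-32
after XOR R1, 9: R1=11^9=2
after SUB R1, 18: R1=2-18=-16
after XOR R1, R6: R1=(-16)^29=-19
after MUL R4, 13: R4=(-32)*13=-416
after ADD R2, R5: R2=17+23=40
halt.

-19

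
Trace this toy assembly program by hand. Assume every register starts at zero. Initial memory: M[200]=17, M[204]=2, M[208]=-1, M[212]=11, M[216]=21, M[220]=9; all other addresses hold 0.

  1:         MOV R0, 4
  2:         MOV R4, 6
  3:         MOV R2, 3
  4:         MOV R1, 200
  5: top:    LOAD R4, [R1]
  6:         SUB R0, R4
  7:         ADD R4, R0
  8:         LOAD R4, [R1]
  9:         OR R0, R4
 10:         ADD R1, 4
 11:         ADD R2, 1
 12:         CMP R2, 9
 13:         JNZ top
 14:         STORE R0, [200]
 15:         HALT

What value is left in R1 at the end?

224

R0=4
R4=6
R2=3
R1=200
R4=M[200]=17
R0=4-17=-13
R4=17+(-13)=4
R4=M[200]=17
R0=(-13)|17=-13
R1=200+4=204
R2=3+1=4
CMP R2, 9  (cmp 4,9)
JNZ top: taken
R4=M[204]=2
R0=(-13)-2=-15
R4=2+(-15)=-13
R4=M[204]=2
R0=(-15)|2=-13
R1=204+4=208
R2=4+1=5
CMP R2, 9  (cmp 5,9)
JNZ top: taken
R4=M[208]=-1
R0=(-13)-(-1)=-12
R4=(-1)+(-12)=-13
R4=M[208]=-1
R0=(-12)|(-1)=-1
R1=208+4=212
R2=5+1=6
CMP R2, 9  (cmp 6,9)
JNZ top: taken
R4=M[212]=11
R0=(-1)-11=-12
R4=11+(-12)=-1
R4=M[212]=11
R0=(-12)|11=-1
R1=212+4=216
R2=6+1=7
CMP R2, 9  (cmp 7,9)
JNZ top: taken
R4=M[216]=21
R0=(-1)-21=-22
R4=21+(-22)=-1
R4=M[216]=21
R0=(-22)|21=-1
R1=216+4=220
R2=7+1=8
CMP R2, 9  (cmp 8,9)
JNZ top: taken
R4=M[220]=9
R0=(-1)-9=-10
R4=9+(-10)=-1
R4=M[220]=9
R0=(-10)|9=-1
R1=220+4=224
R2=8+1=9
CMP R2, 9  (cmp 9,9)
JNZ top: not taken
STORE R0, [200] → M[200]=-1
halt.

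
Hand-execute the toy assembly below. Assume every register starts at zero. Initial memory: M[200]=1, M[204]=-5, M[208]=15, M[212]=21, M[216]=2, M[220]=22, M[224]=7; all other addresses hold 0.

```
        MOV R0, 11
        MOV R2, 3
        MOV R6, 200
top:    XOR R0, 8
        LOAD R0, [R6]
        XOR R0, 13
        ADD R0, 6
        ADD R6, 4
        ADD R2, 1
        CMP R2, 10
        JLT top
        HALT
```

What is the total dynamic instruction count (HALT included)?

R0=11
R2=3
R6=200
R0=11^8=3
R0=M[200]=1
R0=1^13=12
R0=12+6=18
R6=200+4=204
R2=3+1=4
CMP R2, 10  (cmp 4,10)
JLT top: taken
R0=18^8=26
R0=M[204]=-5
R0=(-5)^13=-10
R0=(-10)+6=-4
R6=204+4=208
R2=4+1=5
CMP R2, 10  (cmp 5,10)
JLT top: taken
R0=(-4)^8=-12
R0=M[208]=15
R0=15^13=2
R0=2+6=8
R6=208+4=212
R2=5+1=6
CMP R2, 10  (cmp 6,10)
JLT top: taken
R0=8^8=0
R0=M[212]=21
R0=21^13=24
R0=24+6=30
R6=212+4=216
R2=6+1=7
CMP R2, 10  (cmp 7,10)
JLT top: taken
R0=30^8=22
R0=M[216]=2
R0=2^13=15
R0=15+6=21
R6=216+4=220
R2=7+1=8
CMP R2, 10  (cmp 8,10)
JLT top: taken
R0=21^8=29
R0=M[220]=22
R0=22^13=27
R0=27+6=33
R6=220+4=224
R2=8+1=9
CMP R2, 10  (cmp 9,10)
JLT top: taken
R0=33^8=41
R0=M[224]=7
R0=7^13=10
R0=10+6=16
R6=224+4=228
R2=9+1=10
CMP R2, 10  (cmp 10,10)
JLT top: not taken
halt.
Total executed instructions: 60.

60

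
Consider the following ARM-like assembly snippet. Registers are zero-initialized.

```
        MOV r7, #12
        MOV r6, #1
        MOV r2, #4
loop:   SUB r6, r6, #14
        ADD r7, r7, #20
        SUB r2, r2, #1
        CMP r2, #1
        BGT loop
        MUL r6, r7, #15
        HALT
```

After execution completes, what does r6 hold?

1080

MOV r7, #12 → r7=12
MOV r6, #1 → r6=1
MOV r2, #4 → r2=4
SUB r6, r6, #14 → r6=1-14=-13
ADD r7, r7, #20 → r7=12+20=32
SUB r2, r2, #1 → r2=4-1=3
CMP r2, #1  (cmp 3,1)
BGT loop: taken
SUB r6, r6, #14 → r6=(-13)-14=-27
ADD r7, r7, #20 → r7=32+20=52
SUB r2, r2, #1 → r2=3-1=2
CMP r2, #1  (cmp 2,1)
BGT loop: taken
SUB r6, r6, #14 → r6=(-27)-14=-41
ADD r7, r7, #20 → r7=52+20=72
SUB r2, r2, #1 → r2=2-1=1
CMP r2, #1  (cmp 1,1)
BGT loop: not taken
MUL r6, r7, #15 → r6=72*15=1080
halt.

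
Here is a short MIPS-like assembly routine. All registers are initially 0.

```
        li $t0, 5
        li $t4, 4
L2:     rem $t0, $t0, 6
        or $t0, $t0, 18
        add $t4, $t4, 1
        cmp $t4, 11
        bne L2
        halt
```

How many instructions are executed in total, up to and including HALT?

li $t0, 5 → $t0=5
li $t4, 4 → $t4=4
rem $t0, $t0, 6 → $t0=5%6=5
or $t0, $t0, 18 → $t0=5|18=23
add $t4, $t4, 1 → $t4=4+1=5
cmp $t4, 11  (cmp 5,11)
bne L2: taken
rem $t0, $t0, 6 → $t0=23%6=5
or $t0, $t0, 18 → $t0=5|18=23
add $t4, $t4, 1 → $t4=5+1=6
cmp $t4, 11  (cmp 6,11)
bne L2: taken
rem $t0, $t0, 6 → $t0=23%6=5
or $t0, $t0, 18 → $t0=5|18=23
add $t4, $t4, 1 → $t4=6+1=7
cmp $t4, 11  (cmp 7,11)
bne L2: taken
rem $t0, $t0, 6 → $t0=23%6=5
or $t0, $t0, 18 → $t0=5|18=23
add $t4, $t4, 1 → $t4=7+1=8
cmp $t4, 11  (cmp 8,11)
bne L2: taken
rem $t0, $t0, 6 → $t0=23%6=5
or $t0, $t0, 18 → $t0=5|18=23
add $t4, $t4, 1 → $t4=8+1=9
cmp $t4, 11  (cmp 9,11)
bne L2: taken
rem $t0, $t0, 6 → $t0=23%6=5
or $t0, $t0, 18 → $t0=5|18=23
add $t4, $t4, 1 → $t4=9+1=10
cmp $t4, 11  (cmp 10,11)
bne L2: taken
rem $t0, $t0, 6 → $t0=23%6=5
or $t0, $t0, 18 → $t0=5|18=23
add $t4, $t4, 1 → $t4=10+1=11
cmp $t4, 11  (cmp 11,11)
bne L2: not taken
halt.
Total executed instructions: 38.

38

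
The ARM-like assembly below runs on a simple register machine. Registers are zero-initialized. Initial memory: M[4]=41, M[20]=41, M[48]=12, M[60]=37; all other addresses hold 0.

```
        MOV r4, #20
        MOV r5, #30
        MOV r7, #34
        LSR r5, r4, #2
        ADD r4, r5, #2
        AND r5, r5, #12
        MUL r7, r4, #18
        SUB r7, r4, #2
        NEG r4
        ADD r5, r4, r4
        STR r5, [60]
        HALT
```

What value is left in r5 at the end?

after MOV r4, #20: r4=20
after MOV r5, #30: r5=30
after MOV r7, #34: r7=34
after LSR r5, r4, #2: r5=20>>2=5
after ADD r4, r5, #2: r4=5+2=7
after AND r5, r5, #12: r5=5&12=4
after MUL r7, r4, #18: r7=7*18=126
after SUB r7, r4, #2: r7=7-2=5
after NEG r4: r4=-(7)=-7
after ADD r5, r4, r4: r5=(-7)+(-7)=-14
STR r5, [60] → M[60]=-14
halt.

-14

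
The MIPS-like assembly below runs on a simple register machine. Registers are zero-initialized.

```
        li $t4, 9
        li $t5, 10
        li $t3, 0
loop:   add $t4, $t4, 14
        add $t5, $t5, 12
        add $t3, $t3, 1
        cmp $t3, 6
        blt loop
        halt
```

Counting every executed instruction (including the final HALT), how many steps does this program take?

34

after li $t4, 9: $t4=9
after li $t5, 10: $t5=10
after li $t3, 0: $t3=0
after add $t4, $t4, 14: $t4=9+14=23
after add $t5, $t5, 12: $t5=10+12=22
after add $t3, $t3, 1: $t3=0+1=1
cmp $t3, 6  (cmp 1,6)
blt loop: taken
after add $t4, $t4, 14: $t4=23+14=37
after add $t5, $t5, 12: $t5=22+12=34
after add $t3, $t3, 1: $t3=1+1=2
cmp $t3, 6  (cmp 2,6)
blt loop: taken
after add $t4, $t4, 14: $t4=37+14=51
after add $t5, $t5, 12: $t5=34+12=46
after add $t3, $t3, 1: $t3=2+1=3
cmp $t3, 6  (cmp 3,6)
blt loop: taken
after add $t4, $t4, 14: $t4=51+14=65
after add $t5, $t5, 12: $t5=46+12=58
after add $t3, $t3, 1: $t3=3+1=4
cmp $t3, 6  (cmp 4,6)
blt loop: taken
after add $t4, $t4, 14: $t4=65+14=79
after add $t5, $t5, 12: $t5=58+12=70
after add $t3, $t3, 1: $t3=4+1=5
cmp $t3, 6  (cmp 5,6)
blt loop: taken
after add $t4, $t4, 14: $t4=79+14=93
after add $t5, $t5, 12: $t5=70+12=82
after add $t3, $t3, 1: $t3=5+1=6
cmp $t3, 6  (cmp 6,6)
blt loop: not taken
halt.
Total executed instructions: 34.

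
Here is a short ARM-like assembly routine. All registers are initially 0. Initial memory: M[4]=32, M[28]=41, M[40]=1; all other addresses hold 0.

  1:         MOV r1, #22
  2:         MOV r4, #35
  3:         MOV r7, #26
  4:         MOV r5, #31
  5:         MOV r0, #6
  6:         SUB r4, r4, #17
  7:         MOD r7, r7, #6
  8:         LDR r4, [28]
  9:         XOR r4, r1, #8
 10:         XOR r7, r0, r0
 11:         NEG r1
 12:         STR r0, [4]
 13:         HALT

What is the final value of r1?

r1=22
r4=35
r7=26
r5=31
r0=6
r4=35-17=18
r7=26%6=2
r4=M[28]=41
r4=22^8=30
r7=6^6=0
r1=-(22)=-22
STR r0, [4] → M[4]=6
halt.

-22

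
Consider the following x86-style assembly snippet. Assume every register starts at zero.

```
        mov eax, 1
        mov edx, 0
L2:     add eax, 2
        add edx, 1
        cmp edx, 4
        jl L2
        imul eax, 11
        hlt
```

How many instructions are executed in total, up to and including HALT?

mov eax, 1 → eax=1
mov edx, 0 → edx=0
add eax, 2 → eax=1+2=3
add edx, 1 → edx=0+1=1
cmp edx, 4  (cmp 1,4)
jl L2: taken
add eax, 2 → eax=3+2=5
add edx, 1 → edx=1+1=2
cmp edx, 4  (cmp 2,4)
jl L2: taken
add eax, 2 → eax=5+2=7
add edx, 1 → edx=2+1=3
cmp edx, 4  (cmp 3,4)
jl L2: taken
add eax, 2 → eax=7+2=9
add edx, 1 → edx=3+1=4
cmp edx, 4  (cmp 4,4)
jl L2: not taken
imul eax, 11 → eax=9*11=99
halt.
Total executed instructions: 20.

20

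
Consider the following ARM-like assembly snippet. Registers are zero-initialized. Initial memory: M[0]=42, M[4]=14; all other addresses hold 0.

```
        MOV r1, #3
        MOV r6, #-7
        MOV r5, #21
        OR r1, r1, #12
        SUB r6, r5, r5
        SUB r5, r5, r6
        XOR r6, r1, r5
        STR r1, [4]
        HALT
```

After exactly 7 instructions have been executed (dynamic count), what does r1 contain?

15

r1=3
r6=-7
r5=21
r1=3|12=15
r6=21-21=0
r5=21-0=21
r6=15^21=26
After step 7: r1 = 15.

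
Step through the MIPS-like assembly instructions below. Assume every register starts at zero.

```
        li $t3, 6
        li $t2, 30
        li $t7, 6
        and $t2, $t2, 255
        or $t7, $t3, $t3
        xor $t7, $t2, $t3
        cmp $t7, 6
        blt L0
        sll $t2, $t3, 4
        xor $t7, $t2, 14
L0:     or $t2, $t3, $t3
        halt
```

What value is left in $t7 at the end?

li $t3, 6 → $t3=6
li $t2, 30 → $t2=30
li $t7, 6 → $t7=6
and $t2, $t2, 255 → $t2=30&255=30
or $t7, $t3, $t3 → $t7=6|6=6
xor $t7, $t2, $t3 → $t7=30^6=24
cmp $t7, 6  (cmp 24,6)
blt L0: not taken
sll $t2, $t3, 4 → $t2=6<<4=96
xor $t7, $t2, 14 → $t7=96^14=110
or $t2, $t3, $t3 → $t2=6|6=6
halt.

110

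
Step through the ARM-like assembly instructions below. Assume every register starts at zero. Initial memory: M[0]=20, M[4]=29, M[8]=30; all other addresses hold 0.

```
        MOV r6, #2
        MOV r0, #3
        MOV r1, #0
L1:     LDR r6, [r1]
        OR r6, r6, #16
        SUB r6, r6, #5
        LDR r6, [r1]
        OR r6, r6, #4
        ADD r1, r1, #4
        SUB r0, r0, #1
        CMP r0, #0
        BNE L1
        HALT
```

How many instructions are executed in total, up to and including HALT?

after MOV r6, #2: r6=2
after MOV r0, #3: r0=3
after MOV r1, #0: r1=0
after LDR r6, [r1]: r6=M[0]=20
after OR r6, r6, #16: r6=20|16=20
after SUB r6, r6, #5: r6=20-5=15
after LDR r6, [r1]: r6=M[0]=20
after OR r6, r6, #4: r6=20|4=20
after ADD r1, r1, #4: r1=0+4=4
after SUB r0, r0, #1: r0=3-1=2
CMP r0, #0  (cmp 2,0)
BNE L1: taken
after LDR r6, [r1]: r6=M[4]=29
after OR r6, r6, #16: r6=29|16=29
after SUB r6, r6, #5: r6=29-5=24
after LDR r6, [r1]: r6=M[4]=29
after OR r6, r6, #4: r6=29|4=29
after ADD r1, r1, #4: r1=4+4=8
after SUB r0, r0, #1: r0=2-1=1
CMP r0, #0  (cmp 1,0)
BNE L1: taken
after LDR r6, [r1]: r6=M[8]=30
after OR r6, r6, #16: r6=30|16=30
after SUB r6, r6, #5: r6=30-5=25
after LDR r6, [r1]: r6=M[8]=30
after OR r6, r6, #4: r6=30|4=30
after ADD r1, r1, #4: r1=8+4=12
after SUB r0, r0, #1: r0=1-1=0
CMP r0, #0  (cmp 0,0)
BNE L1: not taken
halt.
Total executed instructions: 31.

31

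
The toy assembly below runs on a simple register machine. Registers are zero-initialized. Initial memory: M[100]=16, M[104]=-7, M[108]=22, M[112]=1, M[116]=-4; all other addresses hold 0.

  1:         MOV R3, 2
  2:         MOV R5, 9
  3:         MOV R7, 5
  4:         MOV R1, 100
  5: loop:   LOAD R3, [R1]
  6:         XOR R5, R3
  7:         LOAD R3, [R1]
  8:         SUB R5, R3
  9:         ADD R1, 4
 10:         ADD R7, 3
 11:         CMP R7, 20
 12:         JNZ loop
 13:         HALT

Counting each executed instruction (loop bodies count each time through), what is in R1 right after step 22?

108

R3=2
R5=9
R7=5
R1=100
R3=M[100]=16
R5=9^16=25
R3=M[100]=16
R5=25-16=9
R1=100+4=104
R7=5+3=8
CMP R7, 20  (cmp 8,20)
JNZ loop: taken
R3=M[104]=-7
R5=9^(-7)=-16
R3=M[104]=-7
R5=(-16)-(-7)=-9
R1=104+4=108
R7=8+3=11
CMP R7, 20  (cmp 11,20)
JNZ loop: taken
R3=M[108]=22
R5=(-9)^22=-31
After step 22: R1 = 108.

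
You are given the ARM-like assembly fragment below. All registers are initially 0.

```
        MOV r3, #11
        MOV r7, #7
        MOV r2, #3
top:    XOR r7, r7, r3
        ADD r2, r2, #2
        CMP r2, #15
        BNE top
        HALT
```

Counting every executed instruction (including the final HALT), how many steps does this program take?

28

after MOV r3, #11: r3=11
after MOV r7, #7: r7=7
after MOV r2, #3: r2=3
after XOR r7, r7, r3: r7=7^11=12
after ADD r2, r2, #2: r2=3+2=5
CMP r2, #15  (cmp 5,15)
BNE top: taken
after XOR r7, r7, r3: r7=12^11=7
after ADD r2, r2, #2: r2=5+2=7
CMP r2, #15  (cmp 7,15)
BNE top: taken
after XOR r7, r7, r3: r7=7^11=12
after ADD r2, r2, #2: r2=7+2=9
CMP r2, #15  (cmp 9,15)
BNE top: taken
after XOR r7, r7, r3: r7=12^11=7
after ADD r2, r2, #2: r2=9+2=11
CMP r2, #15  (cmp 11,15)
BNE top: taken
after XOR r7, r7, r3: r7=7^11=12
after ADD r2, r2, #2: r2=11+2=13
CMP r2, #15  (cmp 13,15)
BNE top: taken
after XOR r7, r7, r3: r7=12^11=7
after ADD r2, r2, #2: r2=13+2=15
CMP r2, #15  (cmp 15,15)
BNE top: not taken
halt.
Total executed instructions: 28.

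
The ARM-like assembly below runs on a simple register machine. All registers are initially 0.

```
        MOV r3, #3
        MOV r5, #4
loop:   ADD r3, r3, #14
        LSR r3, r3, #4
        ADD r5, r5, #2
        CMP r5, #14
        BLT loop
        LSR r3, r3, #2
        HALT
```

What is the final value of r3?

0

after MOV r3, #3: r3=3
after MOV r5, #4: r5=4
after ADD r3, r3, #14: r3=3+14=17
after LSR r3, r3, #4: r3=17>>4=1
after ADD r5, r5, #2: r5=4+2=6
CMP r5, #14  (cmp 6,14)
BLT loop: taken
after ADD r3, r3, #14: r3=1+14=15
after LSR r3, r3, #4: r3=15>>4=0
after ADD r5, r5, #2: r5=6+2=8
CMP r5, #14  (cmp 8,14)
BLT loop: taken
after ADD r3, r3, #14: r3=0+14=14
after LSR r3, r3, #4: r3=14>>4=0
after ADD r5, r5, #2: r5=8+2=10
CMP r5, #14  (cmp 10,14)
BLT loop: taken
after ADD r3, r3, #14: r3=0+14=14
after LSR r3, r3, #4: r3=14>>4=0
after ADD r5, r5, #2: r5=10+2=12
CMP r5, #14  (cmp 12,14)
BLT loop: taken
after ADD r3, r3, #14: r3=0+14=14
after LSR r3, r3, #4: r3=14>>4=0
after ADD r5, r5, #2: r5=12+2=14
CMP r5, #14  (cmp 14,14)
BLT loop: not taken
after LSR r3, r3, #2: r3=0>>2=0
halt.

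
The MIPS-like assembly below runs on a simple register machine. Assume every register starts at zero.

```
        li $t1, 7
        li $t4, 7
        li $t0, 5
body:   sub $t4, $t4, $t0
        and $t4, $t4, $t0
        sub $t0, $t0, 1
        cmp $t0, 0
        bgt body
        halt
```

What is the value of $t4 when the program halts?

1

after li $t1, 7: $t1=7
after li $t4, 7: $t4=7
after li $t0, 5: $t0=5
after sub $t4, $t4, $t0: $t4=7-5=2
after and $t4, $t4, $t0: $t4=2&5=0
after sub $t0, $t0, 1: $t0=5-1=4
cmp $t0, 0  (cmp 4,0)
bgt body: taken
after sub $t4, $t4, $t0: $t4=0-4=-4
after and $t4, $t4, $t0: $t4=(-4)&4=4
after sub $t0, $t0, 1: $t0=4-1=3
cmp $t0, 0  (cmp 3,0)
bgt body: taken
after sub $t4, $t4, $t0: $t4=4-3=1
after and $t4, $t4, $t0: $t4=1&3=1
after sub $t0, $t0, 1: $t0=3-1=2
cmp $t0, 0  (cmp 2,0)
bgt body: taken
after sub $t4, $t4, $t0: $t4=1-2=-1
after and $t4, $t4, $t0: $t4=(-1)&2=2
after sub $t0, $t0, 1: $t0=2-1=1
cmp $t0, 0  (cmp 1,0)
bgt body: taken
after sub $t4, $t4, $t0: $t4=2-1=1
after and $t4, $t4, $t0: $t4=1&1=1
after sub $t0, $t0, 1: $t0=1-1=0
cmp $t0, 0  (cmp 0,0)
bgt body: not taken
halt.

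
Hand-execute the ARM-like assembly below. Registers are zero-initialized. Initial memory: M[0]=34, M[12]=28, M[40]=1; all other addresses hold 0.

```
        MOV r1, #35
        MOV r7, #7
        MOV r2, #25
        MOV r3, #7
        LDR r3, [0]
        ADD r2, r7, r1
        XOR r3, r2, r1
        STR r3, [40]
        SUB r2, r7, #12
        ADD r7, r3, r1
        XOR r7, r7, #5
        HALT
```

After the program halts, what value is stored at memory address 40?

MOV r1, #35 → r1=35
MOV r7, #7 → r7=7
MOV r2, #25 → r2=25
MOV r3, #7 → r3=7
LDR r3, [0] → r3=M[0]=34
ADD r2, r7, r1 → r2=7+35=42
XOR r3, r2, r1 → r3=42^35=9
STR r3, [40] → M[40]=9
SUB r2, r7, #12 → r2=7-12=-5
ADD r7, r3, r1 → r7=9+35=44
XOR r7, r7, #5 → r7=44^5=41
halt.

9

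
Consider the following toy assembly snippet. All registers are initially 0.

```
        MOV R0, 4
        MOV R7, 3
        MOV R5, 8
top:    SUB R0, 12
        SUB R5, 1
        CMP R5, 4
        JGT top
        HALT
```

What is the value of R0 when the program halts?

after MOV R0, 4: R0=4
after MOV R7, 3: R7=3
after MOV R5, 8: R5=8
after SUB R0, 12: R0=4-12=-8
after SUB R5, 1: R5=8-1=7
CMP R5, 4  (cmp 7,4)
JGT top: taken
after SUB R0, 12: R0=(-8)-12=-20
after SUB R5, 1: R5=7-1=6
CMP R5, 4  (cmp 6,4)
JGT top: taken
after SUB R0, 12: R0=(-20)-12=-32
after SUB R5, 1: R5=6-1=5
CMP R5, 4  (cmp 5,4)
JGT top: taken
after SUB R0, 12: R0=(-32)-12=-44
after SUB R5, 1: R5=5-1=4
CMP R5, 4  (cmp 4,4)
JGT top: not taken
halt.

-44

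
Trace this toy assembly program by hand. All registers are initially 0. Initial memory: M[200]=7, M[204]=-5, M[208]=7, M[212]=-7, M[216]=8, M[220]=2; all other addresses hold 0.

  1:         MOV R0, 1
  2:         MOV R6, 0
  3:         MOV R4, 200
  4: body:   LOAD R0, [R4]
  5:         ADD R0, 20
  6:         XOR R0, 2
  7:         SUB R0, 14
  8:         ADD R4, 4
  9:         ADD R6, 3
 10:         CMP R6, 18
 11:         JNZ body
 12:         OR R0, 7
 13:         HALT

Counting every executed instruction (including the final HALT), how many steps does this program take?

53

after MOV R0, 1: R0=1
after MOV R6, 0: R6=0
after MOV R4, 200: R4=200
after LOAD R0, [R4]: R0=M[200]=7
after ADD R0, 20: R0=7+20=27
after XOR R0, 2: R0=27^2=25
after SUB R0, 14: R0=25-14=11
after ADD R4, 4: R4=200+4=204
after ADD R6, 3: R6=0+3=3
CMP R6, 18  (cmp 3,18)
JNZ body: taken
after LOAD R0, [R4]: R0=M[204]=-5
after ADD R0, 20: R0=(-5)+20=15
after XOR R0, 2: R0=15^2=13
after SUB R0, 14: R0=13-14=-1
after ADD R4, 4: R4=204+4=208
after ADD R6, 3: R6=3+3=6
CMP R6, 18  (cmp 6,18)
JNZ body: taken
after LOAD R0, [R4]: R0=M[208]=7
after ADD R0, 20: R0=7+20=27
after XOR R0, 2: R0=27^2=25
after SUB R0, 14: R0=25-14=11
after ADD R4, 4: R4=208+4=212
after ADD R6, 3: R6=6+3=9
CMP R6, 18  (cmp 9,18)
JNZ body: taken
after LOAD R0, [R4]: R0=M[212]=-7
after ADD R0, 20: R0=(-7)+20=13
after XOR R0, 2: R0=13^2=15
after SUB R0, 14: R0=15-14=1
after ADD R4, 4: R4=212+4=216
after ADD R6, 3: R6=9+3=12
CMP R6, 18  (cmp 12,18)
JNZ body: taken
after LOAD R0, [R4]: R0=M[216]=8
after ADD R0, 20: R0=8+20=28
after XOR R0, 2: R0=28^2=30
after SUB R0, 14: R0=30-14=16
after ADD R4, 4: R4=216+4=220
after ADD R6, 3: R6=12+3=15
CMP R6, 18  (cmp 15,18)
JNZ body: taken
after LOAD R0, [R4]: R0=M[220]=2
after ADD R0, 20: R0=2+20=22
after XOR R0, 2: R0=22^2=20
after SUB R0, 14: R0=20-14=6
after ADD R4, 4: R4=220+4=224
after ADD R6, 3: R6=15+3=18
CMP R6, 18  (cmp 18,18)
JNZ body: not taken
after OR R0, 7: R0=6|7=7
halt.
Total executed instructions: 53.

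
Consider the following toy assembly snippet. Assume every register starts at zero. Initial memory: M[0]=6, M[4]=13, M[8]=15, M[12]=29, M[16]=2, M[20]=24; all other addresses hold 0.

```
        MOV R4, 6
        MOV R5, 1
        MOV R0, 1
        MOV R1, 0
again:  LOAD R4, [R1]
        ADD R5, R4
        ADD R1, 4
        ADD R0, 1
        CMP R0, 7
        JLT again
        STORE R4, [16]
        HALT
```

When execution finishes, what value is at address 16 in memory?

MOV R4, 6 → R4=6
MOV R5, 1 → R5=1
MOV R0, 1 → R0=1
MOV R1, 0 → R1=0
LOAD R4, [R1] → R4=M[0]=6
ADD R5, R4 → R5=1+6=7
ADD R1, 4 → R1=0+4=4
ADD R0, 1 → R0=1+1=2
CMP R0, 7  (cmp 2,7)
JLT again: taken
LOAD R4, [R1] → R4=M[4]=13
ADD R5, R4 → R5=7+13=20
ADD R1, 4 → R1=4+4=8
ADD R0, 1 → R0=2+1=3
CMP R0, 7  (cmp 3,7)
JLT again: taken
LOAD R4, [R1] → R4=M[8]=15
ADD R5, R4 → R5=20+15=35
ADD R1, 4 → R1=8+4=12
ADD R0, 1 → R0=3+1=4
CMP R0, 7  (cmp 4,7)
JLT again: taken
LOAD R4, [R1] → R4=M[12]=29
ADD R5, R4 → R5=35+29=64
ADD R1, 4 → R1=12+4=16
ADD R0, 1 → R0=4+1=5
CMP R0, 7  (cmp 5,7)
JLT again: taken
LOAD R4, [R1] → R4=M[16]=2
ADD R5, R4 → R5=64+2=66
ADD R1, 4 → R1=16+4=20
ADD R0, 1 → R0=5+1=6
CMP R0, 7  (cmp 6,7)
JLT again: taken
LOAD R4, [R1] → R4=M[20]=24
ADD R5, R4 → R5=66+24=90
ADD R1, 4 → R1=20+4=24
ADD R0, 1 → R0=6+1=7
CMP R0, 7  (cmp 7,7)
JLT again: not taken
STORE R4, [16] → M[16]=24
halt.

24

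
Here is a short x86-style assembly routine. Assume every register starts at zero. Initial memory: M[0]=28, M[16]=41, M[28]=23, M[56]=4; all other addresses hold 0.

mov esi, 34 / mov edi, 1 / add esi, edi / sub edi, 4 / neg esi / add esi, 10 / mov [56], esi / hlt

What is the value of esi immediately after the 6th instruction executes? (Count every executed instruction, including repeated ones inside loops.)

-25

after mov esi, 34: esi=34
after mov edi, 1: edi=1
after add esi, edi: esi=34+1=35
after sub edi, 4: edi=1-4=-3
after neg esi: esi=-(35)=-35
after add esi, 10: esi=(-35)+10=-25
After step 6: esi = -25.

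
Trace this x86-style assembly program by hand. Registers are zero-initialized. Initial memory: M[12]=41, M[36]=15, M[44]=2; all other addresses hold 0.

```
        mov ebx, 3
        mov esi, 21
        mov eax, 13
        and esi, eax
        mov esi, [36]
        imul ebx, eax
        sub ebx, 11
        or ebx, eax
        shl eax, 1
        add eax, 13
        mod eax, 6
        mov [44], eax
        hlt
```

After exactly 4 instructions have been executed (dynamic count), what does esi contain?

after mov ebx, 3: ebx=3
after mov esi, 21: esi=21
after mov eax, 13: eax=13
after and esi, eax: esi=21&13=5
After step 4: esi = 5.

5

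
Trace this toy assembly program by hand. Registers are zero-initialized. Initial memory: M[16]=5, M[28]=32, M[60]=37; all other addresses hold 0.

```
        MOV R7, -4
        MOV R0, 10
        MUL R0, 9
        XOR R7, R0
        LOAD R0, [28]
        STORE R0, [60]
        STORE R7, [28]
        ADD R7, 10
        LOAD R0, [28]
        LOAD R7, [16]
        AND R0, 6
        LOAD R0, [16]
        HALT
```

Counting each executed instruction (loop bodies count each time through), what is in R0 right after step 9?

R7=-4
R0=10
R0=10*9=90
R7=(-4)^90=-90
R0=M[28]=32
STORE R0, [60] → M[60]=32
STORE R7, [28] → M[28]=-90
R7=(-90)+10=-80
R0=M[28]=-90
After step 9: R0 = -90.

-90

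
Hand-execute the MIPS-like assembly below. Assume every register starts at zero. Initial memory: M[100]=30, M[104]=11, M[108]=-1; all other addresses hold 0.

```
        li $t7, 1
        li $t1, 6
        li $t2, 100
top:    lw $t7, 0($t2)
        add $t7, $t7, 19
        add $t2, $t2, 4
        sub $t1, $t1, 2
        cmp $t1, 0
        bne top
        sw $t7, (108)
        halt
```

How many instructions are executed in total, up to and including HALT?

$t7=1
$t1=6
$t2=100
$t7=M[100]=30
$t7=30+19=49
$t2=100+4=104
$t1=6-2=4
cmp $t1, 0  (cmp 4,0)
bne top: taken
$t7=M[104]=11
$t7=11+19=30
$t2=104+4=108
$t1=4-2=2
cmp $t1, 0  (cmp 2,0)
bne top: taken
$t7=M[108]=-1
$t7=(-1)+19=18
$t2=108+4=112
$t1=2-2=0
cmp $t1, 0  (cmp 0,0)
bne top: not taken
sw $t7, (108) → M[108]=18
halt.
Total executed instructions: 23.

23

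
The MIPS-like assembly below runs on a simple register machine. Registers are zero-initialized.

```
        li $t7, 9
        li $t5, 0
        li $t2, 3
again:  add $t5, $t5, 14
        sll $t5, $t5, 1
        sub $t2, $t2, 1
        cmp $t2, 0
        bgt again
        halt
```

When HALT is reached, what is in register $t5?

196

after li $t7, 9: $t7=9
after li $t5, 0: $t5=0
after li $t2, 3: $t2=3
after add $t5, $t5, 14: $t5=0+14=14
after sll $t5, $t5, 1: $t5=14<<1=28
after sub $t2, $t2, 1: $t2=3-1=2
cmp $t2, 0  (cmp 2,0)
bgt again: taken
after add $t5, $t5, 14: $t5=28+14=42
after sll $t5, $t5, 1: $t5=42<<1=84
after sub $t2, $t2, 1: $t2=2-1=1
cmp $t2, 0  (cmp 1,0)
bgt again: taken
after add $t5, $t5, 14: $t5=84+14=98
after sll $t5, $t5, 1: $t5=98<<1=196
after sub $t2, $t2, 1: $t2=1-1=0
cmp $t2, 0  (cmp 0,0)
bgt again: not taken
halt.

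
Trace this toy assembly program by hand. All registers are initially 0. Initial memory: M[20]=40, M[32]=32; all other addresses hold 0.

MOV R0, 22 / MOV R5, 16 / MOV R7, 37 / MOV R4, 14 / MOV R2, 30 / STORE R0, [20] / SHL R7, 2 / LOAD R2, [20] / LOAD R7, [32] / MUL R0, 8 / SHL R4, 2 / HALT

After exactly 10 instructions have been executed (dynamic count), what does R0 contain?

R0=22
R5=16
R7=37
R4=14
R2=30
STORE R0, [20] → M[20]=22
R7=37<<2=148
R2=M[20]=22
R7=M[32]=32
R0=22*8=176
After step 10: R0 = 176.

176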